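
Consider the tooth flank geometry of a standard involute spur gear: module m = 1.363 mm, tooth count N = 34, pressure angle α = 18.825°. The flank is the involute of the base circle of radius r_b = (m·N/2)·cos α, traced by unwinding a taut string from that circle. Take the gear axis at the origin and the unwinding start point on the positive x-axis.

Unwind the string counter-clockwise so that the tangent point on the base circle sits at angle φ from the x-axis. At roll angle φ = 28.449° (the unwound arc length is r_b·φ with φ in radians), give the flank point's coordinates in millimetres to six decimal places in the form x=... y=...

x=24.470697 y=0.873044

pitch radius r_p = m·N/2 = 1.363·34/2 = 23.171000
base radius r_b = r_p·cos α = 23.171000·cos 18.825° = 21.931550
roll angle φ = 28.449° = 0.49652872 rad
x = r_b·(cos φ + φ·sin φ) = 21.931550·(0.87924149 + 0.49652872·0.47637632) = 24.470697
y = r_b·(sin φ − φ·cos φ) = 21.931550·(0.47637632 − 0.49652872·0.87924149) = 0.873044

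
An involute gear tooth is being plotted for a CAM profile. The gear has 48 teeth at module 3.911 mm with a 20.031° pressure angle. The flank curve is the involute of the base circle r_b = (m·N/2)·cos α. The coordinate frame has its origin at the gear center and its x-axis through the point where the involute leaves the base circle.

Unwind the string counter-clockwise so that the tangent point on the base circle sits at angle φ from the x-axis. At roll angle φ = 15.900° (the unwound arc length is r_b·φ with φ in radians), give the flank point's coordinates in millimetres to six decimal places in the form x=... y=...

x=91.516444 y=0.623381

pitch radius r_p = m·N/2 = 3.911·48/2 = 93.864000
base radius r_b = r_p·cos α = 93.864000·cos 20.031° = 88.185926
roll angle φ = 15.900° = 0.27750735 rad
x = r_b·(cos φ + φ·sin φ) = 88.185926·(0.96174131 + 0.27750735·0.27395922) = 91.516444
y = r_b·(sin φ − φ·cos φ) = 88.185926·(0.27395922 − 0.27750735·0.96174131) = 0.623381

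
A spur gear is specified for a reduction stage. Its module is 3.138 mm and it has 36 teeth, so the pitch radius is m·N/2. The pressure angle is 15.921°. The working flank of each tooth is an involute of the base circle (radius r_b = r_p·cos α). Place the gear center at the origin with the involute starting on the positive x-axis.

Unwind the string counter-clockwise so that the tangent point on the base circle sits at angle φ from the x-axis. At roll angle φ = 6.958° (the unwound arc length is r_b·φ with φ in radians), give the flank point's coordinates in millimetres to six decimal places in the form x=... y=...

x=54.716372 y=0.032379

pitch radius r_p = m·N/2 = 3.138·36/2 = 56.484000
base radius r_b = r_p·cos α = 56.484000·cos 15.921° = 54.317321
roll angle φ = 6.958° = 0.12144001 rad
x = r_b·(cos φ + φ·sin φ) = 54.317321·(0.99263522 + 0.12144001·0.12114174) = 54.716372
y = r_b·(sin φ − φ·cos φ) = 54.317321·(0.12114174 − 0.12144001·0.99263522) = 0.032379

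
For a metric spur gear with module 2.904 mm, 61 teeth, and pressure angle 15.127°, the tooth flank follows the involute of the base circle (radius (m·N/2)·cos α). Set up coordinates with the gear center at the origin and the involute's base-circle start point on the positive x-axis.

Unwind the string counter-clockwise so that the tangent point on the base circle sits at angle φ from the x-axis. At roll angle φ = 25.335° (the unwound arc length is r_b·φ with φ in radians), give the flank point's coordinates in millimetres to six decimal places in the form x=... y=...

pitch radius r_p = m·N/2 = 2.904·61/2 = 88.572000
base radius r_b = r_p·cos α = 88.572000·cos 15.127° = 85.502959
roll angle φ = 25.335° = 0.44217917 rad
x = r_b·(cos φ + φ·sin φ) = 85.502959·(0.90382132 + 0.44217917·0.42791006) = 93.457662
y = r_b·(sin φ − φ·cos φ) = 85.502959·(0.42791006 − 0.44217917·0.90382132) = 2.416236

x=93.457662 y=2.416236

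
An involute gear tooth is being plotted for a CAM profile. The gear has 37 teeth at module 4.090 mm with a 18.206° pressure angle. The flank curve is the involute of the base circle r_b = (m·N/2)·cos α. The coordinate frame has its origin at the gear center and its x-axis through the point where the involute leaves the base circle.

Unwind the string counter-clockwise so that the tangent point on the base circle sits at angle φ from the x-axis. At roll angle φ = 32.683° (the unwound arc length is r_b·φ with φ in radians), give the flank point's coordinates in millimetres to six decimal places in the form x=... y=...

pitch radius r_p = m·N/2 = 4.090·37/2 = 75.665000
base radius r_b = r_p·cos α = 75.665000·cos 18.206° = 71.877160
roll angle φ = 32.683° = 0.57042596 rad
x = r_b·(cos φ + φ·sin φ) = 71.877160·(0.84167104 + 0.57042596·0.53999062) = 82.636862
y = r_b·(sin φ − φ·cos φ) = 71.877160·(0.53999062 − 0.57042596·0.84167104) = 4.303976

x=82.636862 y=4.303976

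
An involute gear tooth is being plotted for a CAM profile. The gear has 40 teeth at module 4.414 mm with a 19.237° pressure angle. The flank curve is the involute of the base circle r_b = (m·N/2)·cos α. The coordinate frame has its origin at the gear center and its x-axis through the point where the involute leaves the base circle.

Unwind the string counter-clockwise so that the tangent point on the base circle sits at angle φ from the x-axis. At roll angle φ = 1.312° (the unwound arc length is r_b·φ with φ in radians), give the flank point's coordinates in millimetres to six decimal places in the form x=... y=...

pitch radius r_p = m·N/2 = 4.414·40/2 = 88.280000
base radius r_b = r_p·cos α = 88.280000·cos 19.237° = 83.350780
roll angle φ = 1.312° = 0.02289872 rad
x = r_b·(cos φ + φ·sin φ) = 83.350780·(0.99973784 + 0.02289872·0.02289672) = 83.372630
y = r_b·(sin φ − φ·cos φ) = 83.350780·(0.02289672 − 0.02289872·0.99973784) = 0.000334

x=83.372630 y=0.000334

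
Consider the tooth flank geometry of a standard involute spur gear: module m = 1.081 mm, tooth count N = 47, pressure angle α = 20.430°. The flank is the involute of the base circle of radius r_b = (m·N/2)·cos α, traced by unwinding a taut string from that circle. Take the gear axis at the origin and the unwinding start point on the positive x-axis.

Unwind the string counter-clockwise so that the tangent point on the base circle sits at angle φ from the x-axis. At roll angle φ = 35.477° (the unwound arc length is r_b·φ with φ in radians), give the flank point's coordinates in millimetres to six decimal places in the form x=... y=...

pitch radius r_p = m·N/2 = 1.081·47/2 = 25.403500
base radius r_b = r_p·cos α = 25.403500·cos 20.430° = 23.805603
roll angle φ = 35.477° = 0.61919046 rad
x = r_b·(cos φ + φ·sin φ) = 23.805603·(0.81434856 + 0.61919046·0.58037610) = 27.940920
y = r_b·(sin φ − φ·cos φ) = 23.805603·(0.58037610 − 0.61919046·0.81434856) = 1.812541

x=27.940920 y=1.812541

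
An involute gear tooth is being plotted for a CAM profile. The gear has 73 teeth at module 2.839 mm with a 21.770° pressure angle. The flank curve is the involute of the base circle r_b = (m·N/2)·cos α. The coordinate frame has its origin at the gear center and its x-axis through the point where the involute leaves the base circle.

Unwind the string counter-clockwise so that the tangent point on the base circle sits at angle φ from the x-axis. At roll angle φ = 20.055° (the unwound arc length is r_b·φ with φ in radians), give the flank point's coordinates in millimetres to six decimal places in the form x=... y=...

x=101.948892 y=1.358855

pitch radius r_p = m·N/2 = 2.839·73/2 = 103.623500
base radius r_b = r_p·cos α = 103.623500·cos 21.770° = 96.233087
roll angle φ = 20.055° = 0.35002578 rad
x = r_b·(cos φ + φ·sin φ) = 96.233087·(0.93936387 + 0.35002578·0.34292203) = 101.948892
y = r_b·(sin φ − φ·cos φ) = 96.233087·(0.34292203 − 0.35002578·0.93936387) = 1.358855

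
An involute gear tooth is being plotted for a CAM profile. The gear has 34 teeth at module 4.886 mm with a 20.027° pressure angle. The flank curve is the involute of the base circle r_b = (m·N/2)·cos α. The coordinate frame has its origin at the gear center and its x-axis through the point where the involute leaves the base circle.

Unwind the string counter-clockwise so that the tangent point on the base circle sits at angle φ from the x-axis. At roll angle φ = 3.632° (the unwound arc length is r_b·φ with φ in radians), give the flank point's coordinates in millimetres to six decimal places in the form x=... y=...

x=78.195989 y=0.006623

pitch radius r_p = m·N/2 = 4.886·34/2 = 83.062000
base radius r_b = r_p·cos α = 83.062000·cos 20.027° = 78.039352
roll angle φ = 3.632° = 0.06339036 rad
x = r_b·(cos φ + φ·sin φ) = 78.039352·(0.99799150 + 0.06339036·0.06334791) = 78.195989
y = r_b·(sin φ − φ·cos φ) = 78.039352·(0.06334791 − 0.06339036·0.99799150) = 0.006623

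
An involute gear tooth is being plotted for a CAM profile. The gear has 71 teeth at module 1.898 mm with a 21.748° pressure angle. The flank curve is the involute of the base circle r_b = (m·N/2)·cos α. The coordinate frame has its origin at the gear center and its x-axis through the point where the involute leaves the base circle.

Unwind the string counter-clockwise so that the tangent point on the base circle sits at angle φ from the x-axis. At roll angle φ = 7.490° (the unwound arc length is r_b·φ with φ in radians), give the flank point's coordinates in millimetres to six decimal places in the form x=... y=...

x=63.115592 y=0.046523

pitch radius r_p = m·N/2 = 1.898·71/2 = 67.379000
base radius r_b = r_p·cos α = 67.379000·cos 21.748° = 62.583130
roll angle φ = 7.490° = 0.13072516 rad
x = r_b·(cos φ + φ·sin φ) = 62.583130·(0.99146763 + 0.13072516·0.13035315) = 63.115592
y = r_b·(sin φ − φ·cos φ) = 62.583130·(0.13035315 − 0.13072516·0.99146763) = 0.046523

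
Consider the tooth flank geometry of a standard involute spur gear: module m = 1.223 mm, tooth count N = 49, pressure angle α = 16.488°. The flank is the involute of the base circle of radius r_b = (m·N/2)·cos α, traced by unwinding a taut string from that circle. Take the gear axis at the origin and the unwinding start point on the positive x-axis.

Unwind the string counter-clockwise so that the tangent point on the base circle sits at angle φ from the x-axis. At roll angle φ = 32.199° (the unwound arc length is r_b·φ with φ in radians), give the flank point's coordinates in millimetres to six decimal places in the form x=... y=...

x=32.916367 y=1.646706

pitch radius r_p = m·N/2 = 1.223·49/2 = 29.963500
base radius r_b = r_p·cos α = 29.963500·cos 16.488° = 28.731377
roll angle φ = 32.199° = 0.56197857 rad
x = r_b·(cos φ + φ·sin φ) = 28.731377·(0.84620247 + 0.56197857·0.53286151) = 32.916367
y = r_b·(sin φ − φ·cos φ) = 28.731377·(0.53286151 − 0.56197857·0.84620247) = 1.646706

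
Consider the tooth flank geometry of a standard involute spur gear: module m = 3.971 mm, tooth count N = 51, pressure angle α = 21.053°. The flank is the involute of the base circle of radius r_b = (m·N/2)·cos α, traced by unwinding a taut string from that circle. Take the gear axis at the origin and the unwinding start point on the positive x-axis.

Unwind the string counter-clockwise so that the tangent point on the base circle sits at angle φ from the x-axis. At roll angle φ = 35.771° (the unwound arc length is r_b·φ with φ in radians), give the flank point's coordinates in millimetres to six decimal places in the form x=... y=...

x=111.162271 y=7.370862

pitch radius r_p = m·N/2 = 3.971·51/2 = 101.260500
base radius r_b = r_p·cos α = 101.260500·cos 21.053° = 94.501213
roll angle φ = 35.771° = 0.62432173 rad
x = r_b·(cos φ + φ·sin φ) = 94.501213·(0.81135979 + 0.62432173·0.58454708) = 111.162271
y = r_b·(sin φ − φ·cos φ) = 94.501213·(0.58454708 − 0.62432173·0.81135979) = 7.370862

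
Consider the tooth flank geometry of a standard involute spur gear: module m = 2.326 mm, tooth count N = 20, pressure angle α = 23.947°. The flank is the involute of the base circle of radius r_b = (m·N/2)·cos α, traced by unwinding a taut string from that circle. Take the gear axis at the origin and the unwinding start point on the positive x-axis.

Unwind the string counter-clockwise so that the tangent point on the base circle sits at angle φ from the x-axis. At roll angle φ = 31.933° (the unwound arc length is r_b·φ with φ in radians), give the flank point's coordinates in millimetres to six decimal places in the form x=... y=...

pitch radius r_p = m·N/2 = 2.326·20/2 = 23.260000
base radius r_b = r_p·cos α = 23.260000·cos 23.947° = 21.257810
roll angle φ = 31.933° = 0.55733599 rad
x = r_b·(cos φ + φ·sin φ) = 21.257810·(0.84866719 + 0.55733599·0.52892722) = 24.307399
y = r_b·(sin φ − φ·cos φ) = 21.257810·(0.52892722 − 0.55733599·0.84866719) = 1.189044

x=24.307399 y=1.189044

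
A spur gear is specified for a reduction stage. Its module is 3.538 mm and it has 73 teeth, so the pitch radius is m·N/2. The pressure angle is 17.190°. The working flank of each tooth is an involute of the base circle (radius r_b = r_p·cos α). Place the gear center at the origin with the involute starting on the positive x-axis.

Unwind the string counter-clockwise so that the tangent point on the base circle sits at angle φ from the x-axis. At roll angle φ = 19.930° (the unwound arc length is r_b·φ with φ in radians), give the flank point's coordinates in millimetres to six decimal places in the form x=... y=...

x=130.607710 y=1.709909

pitch radius r_p = m·N/2 = 3.538·73/2 = 129.137000
base radius r_b = r_p·cos α = 129.137000·cos 17.190° = 123.368445
roll angle φ = 19.930° = 0.34784412 rad
x = r_b·(cos φ + φ·sin φ) = 123.368445·(0.94010978 + 0.34784412·0.34087184) = 130.607710
y = r_b·(sin φ − φ·cos φ) = 123.368445·(0.34087184 − 0.34784412·0.94010978) = 1.709909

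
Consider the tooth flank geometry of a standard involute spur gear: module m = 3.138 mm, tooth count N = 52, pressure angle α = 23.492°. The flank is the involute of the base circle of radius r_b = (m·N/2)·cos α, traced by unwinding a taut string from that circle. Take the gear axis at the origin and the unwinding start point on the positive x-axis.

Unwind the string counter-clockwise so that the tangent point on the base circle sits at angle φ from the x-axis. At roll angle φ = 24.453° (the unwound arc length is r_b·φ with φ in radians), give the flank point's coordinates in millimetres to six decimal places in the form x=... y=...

pitch radius r_p = m·N/2 = 3.138·52/2 = 81.588000
base radius r_b = r_p·cos α = 81.588000·cos 23.492° = 74.825639
roll angle φ = 24.453° = 0.42678536 rad
x = r_b·(cos φ + φ·sin φ) = 74.825639·(0.91030114 + 0.42678536·0.41394666) = 81.333039
y = r_b·(sin φ − φ·cos φ) = 74.825639·(0.41394666 − 0.42678536·0.91030114) = 1.903823

x=81.333039 y=1.903823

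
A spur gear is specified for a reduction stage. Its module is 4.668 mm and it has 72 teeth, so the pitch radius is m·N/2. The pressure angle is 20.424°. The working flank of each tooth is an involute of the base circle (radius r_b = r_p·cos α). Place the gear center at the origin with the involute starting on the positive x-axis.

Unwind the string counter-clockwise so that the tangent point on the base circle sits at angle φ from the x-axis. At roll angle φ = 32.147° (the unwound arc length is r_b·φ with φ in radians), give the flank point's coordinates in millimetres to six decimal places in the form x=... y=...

pitch radius r_p = m·N/2 = 4.668·72/2 = 168.048000
base radius r_b = r_p·cos α = 168.048000·cos 20.424° = 157.483813
roll angle φ = 32.147° = 0.56107099 rad
x = r_b·(cos φ + φ·sin φ) = 157.483813·(0.84668573 + 0.56107099·0.53209330) = 180.354848
y = r_b·(sin φ − φ·cos φ) = 157.483813·(0.53209330 − 0.56107099·0.84668573) = 8.983270

x=180.354848 y=8.983270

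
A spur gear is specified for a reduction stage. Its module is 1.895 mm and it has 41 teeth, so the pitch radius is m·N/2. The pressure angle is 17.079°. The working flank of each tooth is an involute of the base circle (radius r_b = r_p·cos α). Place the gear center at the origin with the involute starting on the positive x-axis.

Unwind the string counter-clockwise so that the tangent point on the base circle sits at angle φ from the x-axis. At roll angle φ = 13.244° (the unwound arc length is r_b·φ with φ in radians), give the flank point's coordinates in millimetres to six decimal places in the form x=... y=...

x=38.113203 y=0.152062

pitch radius r_p = m·N/2 = 1.895·41/2 = 38.847500
base radius r_b = r_p·cos α = 38.847500·cos 17.079° = 37.134353
roll angle φ = 13.244° = 0.23115141 rad
x = r_b·(cos φ + φ·sin φ) = 37.134353·(0.97340325 + 0.23115141·0.22909846) = 38.113203
y = r_b·(sin φ − φ·cos φ) = 37.134353·(0.22909846 − 0.23115141·0.97340325) = 0.152062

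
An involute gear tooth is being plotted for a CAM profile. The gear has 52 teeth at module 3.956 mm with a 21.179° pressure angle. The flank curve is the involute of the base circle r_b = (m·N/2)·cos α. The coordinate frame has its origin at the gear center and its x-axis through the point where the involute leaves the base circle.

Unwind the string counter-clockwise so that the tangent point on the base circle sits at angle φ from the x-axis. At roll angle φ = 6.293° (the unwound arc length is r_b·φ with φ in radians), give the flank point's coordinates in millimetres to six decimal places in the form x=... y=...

pitch radius r_p = m·N/2 = 3.956·52/2 = 102.856000
base radius r_b = r_p·cos α = 102.856000·cos 21.179° = 95.908723
roll angle φ = 6.293° = 0.10983357 rad
x = r_b·(cos φ + φ·sin φ) = 95.908723·(0.99397435 + 0.10983357·0.10961288) = 96.485473
y = r_b·(sin φ − φ·cos φ) = 95.908723·(0.10961288 − 0.10983357·0.99397435) = 0.042308

x=96.485473 y=0.042308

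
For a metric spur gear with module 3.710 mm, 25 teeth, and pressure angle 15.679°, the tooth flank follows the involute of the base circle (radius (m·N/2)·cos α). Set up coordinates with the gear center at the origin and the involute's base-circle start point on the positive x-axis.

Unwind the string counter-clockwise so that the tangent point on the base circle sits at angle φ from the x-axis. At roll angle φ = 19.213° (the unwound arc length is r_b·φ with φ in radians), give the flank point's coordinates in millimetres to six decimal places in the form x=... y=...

pitch radius r_p = m·N/2 = 3.710·25/2 = 46.375000
base radius r_b = r_p·cos α = 46.375000·cos 15.679° = 44.649426
roll angle φ = 19.213° = 0.33533011 rad
x = r_b·(cos φ + φ·sin φ) = 44.649426·(0.94430173 + 0.33533011·0.32908091) = 47.089627
y = r_b·(sin φ − φ·cos φ) = 44.649426·(0.32908091 − 0.33533011·0.94430173) = 0.554908

x=47.089627 y=0.554908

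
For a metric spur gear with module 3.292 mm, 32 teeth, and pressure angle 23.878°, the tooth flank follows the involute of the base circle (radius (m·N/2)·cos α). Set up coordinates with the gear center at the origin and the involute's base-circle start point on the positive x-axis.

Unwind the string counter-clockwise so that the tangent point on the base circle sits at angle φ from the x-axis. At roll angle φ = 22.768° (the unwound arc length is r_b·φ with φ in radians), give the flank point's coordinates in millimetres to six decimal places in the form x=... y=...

pitch radius r_p = m·N/2 = 3.292·32/2 = 52.672000
base radius r_b = r_p·cos α = 52.672000·cos 23.878° = 48.163775
roll angle φ = 22.768° = 0.39737656 rad
x = r_b·(cos φ + φ·sin φ) = 48.163775·(0.92207944 + 0.39737656·0.38700066) = 51.817692
y = r_b·(sin φ − φ·cos φ) = 48.163775·(0.38700066 − 0.39737656·0.92207944) = 0.991591

x=51.817692 y=0.991591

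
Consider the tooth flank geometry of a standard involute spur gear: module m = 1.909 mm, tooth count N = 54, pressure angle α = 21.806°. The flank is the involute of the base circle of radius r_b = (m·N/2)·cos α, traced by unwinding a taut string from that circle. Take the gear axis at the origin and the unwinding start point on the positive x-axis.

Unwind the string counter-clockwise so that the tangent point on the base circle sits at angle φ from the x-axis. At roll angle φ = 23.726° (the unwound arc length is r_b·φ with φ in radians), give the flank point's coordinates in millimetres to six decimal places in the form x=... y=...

x=51.783708 y=1.113386

pitch radius r_p = m·N/2 = 1.909·54/2 = 51.543000
base radius r_b = r_p·cos α = 51.543000·cos 21.806° = 47.854940
roll angle φ = 23.726° = 0.41409682 rad
x = r_b·(cos φ + φ·sin φ) = 47.854940·(0.91548010 + 0.41409682·0.40236325) = 51.783708
y = r_b·(sin φ − φ·cos φ) = 47.854940·(0.40236325 − 0.41409682·0.91548010) = 1.113386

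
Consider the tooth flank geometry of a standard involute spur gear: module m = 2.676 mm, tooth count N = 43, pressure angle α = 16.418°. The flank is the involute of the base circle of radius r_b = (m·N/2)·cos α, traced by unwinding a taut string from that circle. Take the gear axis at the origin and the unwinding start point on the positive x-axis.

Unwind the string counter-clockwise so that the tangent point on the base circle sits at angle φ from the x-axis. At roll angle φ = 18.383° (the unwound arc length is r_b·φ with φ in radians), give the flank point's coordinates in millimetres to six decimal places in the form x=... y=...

pitch radius r_p = m·N/2 = 2.676·43/2 = 57.534000
base radius r_b = r_p·cos α = 57.534000·cos 16.418° = 55.188064
roll angle φ = 18.383° = 0.32084388 rad
x = r_b·(cos φ + φ·sin φ) = 55.188064·(0.94896962 + 0.32084388·0.31536749) = 57.955931
y = r_b·(sin φ − φ·cos φ) = 55.188064·(0.31536749 − 0.32084388·0.94896962) = 0.601351

x=57.955931 y=0.601351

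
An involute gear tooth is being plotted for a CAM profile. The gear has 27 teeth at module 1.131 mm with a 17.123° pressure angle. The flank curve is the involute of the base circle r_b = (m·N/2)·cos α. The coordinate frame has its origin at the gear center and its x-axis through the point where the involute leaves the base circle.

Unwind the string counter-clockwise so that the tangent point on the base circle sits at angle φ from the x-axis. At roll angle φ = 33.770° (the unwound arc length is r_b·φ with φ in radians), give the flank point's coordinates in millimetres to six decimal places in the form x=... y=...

x=16.910325 y=0.961719

pitch radius r_p = m·N/2 = 1.131·27/2 = 15.268500
base radius r_b = r_p·cos α = 15.268500·cos 17.123° = 14.591722
roll angle φ = 33.770° = 0.58939769 rad
x = r_b·(cos φ + φ·sin φ) = 14.591722·(0.83127563 + 0.58939769·0.55586044) = 16.910325
y = r_b·(sin φ − φ·cos φ) = 14.591722·(0.55586044 − 0.58939769·0.83127563) = 0.961719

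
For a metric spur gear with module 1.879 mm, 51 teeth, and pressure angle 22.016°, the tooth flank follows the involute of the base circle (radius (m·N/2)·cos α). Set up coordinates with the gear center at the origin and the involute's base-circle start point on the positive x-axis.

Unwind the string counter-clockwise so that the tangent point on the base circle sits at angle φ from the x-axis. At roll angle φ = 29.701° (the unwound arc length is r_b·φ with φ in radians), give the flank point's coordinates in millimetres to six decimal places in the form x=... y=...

x=49.993835 y=2.007670

pitch radius r_p = m·N/2 = 1.879·51/2 = 47.914500
base radius r_b = r_p·cos α = 47.914500·cos 22.016° = 44.420537
roll angle φ = 29.701° = 0.51838024 rad
x = r_b·(cos φ + φ·sin φ) = 44.420537·(0.86862287 + 0.51838024·0.49547383) = 49.993835
y = r_b·(sin φ − φ·cos φ) = 44.420537·(0.49547383 − 0.51838024·0.86862287) = 2.007670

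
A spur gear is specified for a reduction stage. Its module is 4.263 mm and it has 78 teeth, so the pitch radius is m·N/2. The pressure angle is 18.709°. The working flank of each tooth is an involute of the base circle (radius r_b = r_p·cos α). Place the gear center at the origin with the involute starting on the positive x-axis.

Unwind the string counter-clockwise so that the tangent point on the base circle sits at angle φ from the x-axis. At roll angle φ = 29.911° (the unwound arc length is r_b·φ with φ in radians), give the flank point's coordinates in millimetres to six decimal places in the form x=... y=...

pitch radius r_p = m·N/2 = 4.263·78/2 = 166.257000
base radius r_b = r_p·cos α = 166.257000·cos 18.709° = 157.471964
roll angle φ = 29.911° = 0.52204543 rad
x = r_b·(cos φ + φ·sin φ) = 157.471964·(0.86680103 + 0.52204543·0.49865416) = 177.489983
y = r_b·(sin φ − φ·cos φ) = 157.471964·(0.49865416 − 0.52204543·0.86680103) = 7.266488

x=177.489983 y=7.266488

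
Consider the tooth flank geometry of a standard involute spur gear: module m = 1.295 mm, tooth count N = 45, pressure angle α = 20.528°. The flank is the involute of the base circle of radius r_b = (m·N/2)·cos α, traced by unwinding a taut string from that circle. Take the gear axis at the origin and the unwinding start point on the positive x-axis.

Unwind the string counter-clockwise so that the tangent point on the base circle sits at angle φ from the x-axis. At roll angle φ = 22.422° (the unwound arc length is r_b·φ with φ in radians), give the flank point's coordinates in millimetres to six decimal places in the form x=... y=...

x=29.297436 y=0.536820

pitch radius r_p = m·N/2 = 1.295·45/2 = 29.137500
base radius r_b = r_p·cos α = 29.137500·cos 20.528° = 27.287296
roll angle φ = 22.422° = 0.39133772 rad
x = r_b·(cos φ + φ·sin φ) = 27.287296·(0.92439964 + 0.39133772·0.38142535) = 29.297436
y = r_b·(sin φ − φ·cos φ) = 27.287296·(0.38142535 − 0.39133772·0.92439964) = 0.536820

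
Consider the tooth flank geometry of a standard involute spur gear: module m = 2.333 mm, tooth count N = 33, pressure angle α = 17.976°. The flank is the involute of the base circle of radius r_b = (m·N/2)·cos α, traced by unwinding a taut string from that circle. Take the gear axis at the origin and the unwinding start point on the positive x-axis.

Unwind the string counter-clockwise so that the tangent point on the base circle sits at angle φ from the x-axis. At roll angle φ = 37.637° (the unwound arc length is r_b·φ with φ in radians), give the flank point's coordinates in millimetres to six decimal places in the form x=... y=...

x=43.683280 y=3.312554

pitch radius r_p = m·N/2 = 2.333·33/2 = 38.494500
base radius r_b = r_p·cos α = 38.494500·cos 17.976° = 36.615425
roll angle φ = 37.637° = 0.65688957 rad
x = r_b·(cos φ + φ·sin φ) = 36.615425·(0.79189546 + 0.65688957·0.61065667) = 43.683280
y = r_b·(sin φ − φ·cos φ) = 36.615425·(0.61065667 − 0.65688957·0.79189546) = 3.312554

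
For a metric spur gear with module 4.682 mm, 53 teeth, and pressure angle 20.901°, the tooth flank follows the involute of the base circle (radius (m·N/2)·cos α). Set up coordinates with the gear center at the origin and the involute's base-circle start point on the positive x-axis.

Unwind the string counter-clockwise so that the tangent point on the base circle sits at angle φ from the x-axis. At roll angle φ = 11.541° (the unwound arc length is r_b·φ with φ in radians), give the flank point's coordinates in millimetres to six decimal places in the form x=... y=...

pitch radius r_p = m·N/2 = 4.682·53/2 = 124.073000
base radius r_b = r_p·cos α = 124.073000·cos 20.901° = 115.908779
roll angle φ = 11.541° = 0.20142845 rad
x = r_b·(cos φ + φ·sin φ) = 115.908779·(0.97978179 + 0.20142845·0.20006910) = 118.236390
y = r_b·(sin φ − φ·cos φ) = 115.908779·(0.20006910 − 0.20142845·0.97978179) = 0.314481

x=118.236390 y=0.314481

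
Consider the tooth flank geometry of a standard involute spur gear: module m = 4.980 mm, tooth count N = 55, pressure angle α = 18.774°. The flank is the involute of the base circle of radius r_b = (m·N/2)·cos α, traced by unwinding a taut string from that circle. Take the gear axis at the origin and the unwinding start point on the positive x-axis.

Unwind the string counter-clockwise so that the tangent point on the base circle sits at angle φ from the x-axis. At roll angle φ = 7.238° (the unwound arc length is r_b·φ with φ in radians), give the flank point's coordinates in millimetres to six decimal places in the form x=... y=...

x=130.694124 y=0.086994

pitch radius r_p = m·N/2 = 4.980·55/2 = 136.950000
base radius r_b = r_p·cos α = 136.950000·cos 18.774° = 129.663630
roll angle φ = 7.238° = 0.12632693 rad
x = r_b·(cos φ + φ·sin φ) = 129.663630·(0.99203136 + 0.12632693·0.12599120) = 130.694124
y = r_b·(sin φ − φ·cos φ) = 129.663630·(0.12599120 − 0.12632693·0.99203136) = 0.086994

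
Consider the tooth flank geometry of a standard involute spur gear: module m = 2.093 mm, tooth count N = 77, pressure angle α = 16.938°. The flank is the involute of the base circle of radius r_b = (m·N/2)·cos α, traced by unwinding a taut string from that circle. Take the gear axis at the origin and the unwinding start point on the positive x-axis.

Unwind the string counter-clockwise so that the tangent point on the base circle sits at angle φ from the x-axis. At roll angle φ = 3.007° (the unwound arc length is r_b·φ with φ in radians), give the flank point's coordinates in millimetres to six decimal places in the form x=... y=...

pitch radius r_p = m·N/2 = 2.093·77/2 = 80.580500
base radius r_b = r_p·cos α = 80.580500·cos 16.938° = 77.084964
roll angle φ = 3.007° = 0.05248205 rad
x = r_b·(cos φ + φ·sin φ) = 77.084964·(0.99862313 + 0.05248205·0.05245796) = 77.191051
y = r_b·(sin φ − φ·cos φ) = 77.084964·(0.05245796 − 0.05248205·0.99862313) = 0.003713

x=77.191051 y=0.003713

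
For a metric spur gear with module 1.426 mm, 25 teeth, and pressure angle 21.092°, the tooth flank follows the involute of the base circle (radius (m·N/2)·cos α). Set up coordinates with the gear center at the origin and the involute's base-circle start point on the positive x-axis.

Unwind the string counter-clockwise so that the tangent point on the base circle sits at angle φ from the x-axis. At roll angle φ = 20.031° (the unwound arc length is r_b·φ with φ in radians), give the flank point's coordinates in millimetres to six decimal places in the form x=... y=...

pitch radius r_p = m·N/2 = 1.426·25/2 = 17.825000
base radius r_b = r_p·cos α = 17.825000·cos 21.092° = 16.630793
roll angle φ = 20.031° = 0.34960690 rad
x = r_b·(cos φ + φ·sin φ) = 16.630793·(0.93950743 + 0.34960690·0.34252852) = 17.616296
y = r_b·(sin φ − φ·cos φ) = 16.630793·(0.34252852 − 0.34960690·0.93950743) = 0.233999

x=17.616296 y=0.233999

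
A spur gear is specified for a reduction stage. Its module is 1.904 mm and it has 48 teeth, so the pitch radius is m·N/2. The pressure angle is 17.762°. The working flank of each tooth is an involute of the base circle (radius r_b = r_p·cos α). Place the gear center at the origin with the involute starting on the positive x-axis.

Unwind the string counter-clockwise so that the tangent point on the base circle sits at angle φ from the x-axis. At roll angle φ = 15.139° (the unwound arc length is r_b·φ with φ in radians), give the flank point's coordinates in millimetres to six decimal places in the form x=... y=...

pitch radius r_p = m·N/2 = 1.904·48/2 = 45.696000
base radius r_b = r_p·cos α = 45.696000·cos 17.762° = 43.517760
roll angle φ = 15.139° = 0.26422540 rad
x = r_b·(cos φ + φ·sin φ) = 43.517760·(0.96529509 + 0.26422540·0.26116162) = 45.010446
y = r_b·(sin φ − φ·cos φ) = 43.517760·(0.26116162 − 0.26422540·0.96529509) = 0.265726

x=45.010446 y=0.265726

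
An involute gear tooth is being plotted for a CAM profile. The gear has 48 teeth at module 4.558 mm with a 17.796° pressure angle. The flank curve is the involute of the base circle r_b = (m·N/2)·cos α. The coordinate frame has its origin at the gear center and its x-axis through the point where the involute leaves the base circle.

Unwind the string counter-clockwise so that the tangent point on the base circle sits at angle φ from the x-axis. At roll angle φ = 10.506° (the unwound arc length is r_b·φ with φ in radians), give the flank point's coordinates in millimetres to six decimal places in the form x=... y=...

pitch radius r_p = m·N/2 = 4.558·48/2 = 109.392000
base radius r_b = r_p·cos α = 109.392000·cos 17.796° = 104.157673
roll angle φ = 10.506° = 0.18336429 rad
x = r_b·(cos φ + φ·sin φ) = 104.157673·(0.98323582 + 0.18336429·0.18233849) = 105.894001
y = r_b·(sin φ − φ·cos φ) = 104.157673·(0.18233849 − 0.18336429·0.98323582) = 0.213331

x=105.894001 y=0.213331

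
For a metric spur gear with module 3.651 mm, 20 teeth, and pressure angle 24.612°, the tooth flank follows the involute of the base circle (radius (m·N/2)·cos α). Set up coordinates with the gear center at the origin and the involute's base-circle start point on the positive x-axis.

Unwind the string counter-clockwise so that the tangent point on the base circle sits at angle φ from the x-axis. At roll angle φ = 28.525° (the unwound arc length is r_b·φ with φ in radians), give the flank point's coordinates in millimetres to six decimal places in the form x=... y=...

pitch radius r_p = m·N/2 = 3.651·20/2 = 36.510000
base radius r_b = r_p·cos α = 36.510000·cos 24.612° = 33.193026
roll angle φ = 28.525° = 0.49785517 rad
x = r_b·(cos φ + φ·sin φ) = 33.193026·(0.87860883 + 0.49785517·0.47754217) = 37.055223
y = r_b·(sin φ − φ·cos φ) = 33.193026·(0.47754217 − 0.49785517·0.87860883) = 1.331778

x=37.055223 y=1.331778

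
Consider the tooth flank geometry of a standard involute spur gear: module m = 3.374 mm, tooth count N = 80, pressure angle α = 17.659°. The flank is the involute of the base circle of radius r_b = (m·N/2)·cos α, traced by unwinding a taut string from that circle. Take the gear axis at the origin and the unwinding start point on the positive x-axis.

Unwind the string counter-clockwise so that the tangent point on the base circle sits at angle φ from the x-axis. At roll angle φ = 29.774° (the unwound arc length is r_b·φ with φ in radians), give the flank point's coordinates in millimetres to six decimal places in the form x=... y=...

pitch radius r_p = m·N/2 = 3.374·80/2 = 134.960000
base radius r_b = r_p·cos α = 134.960000·cos 17.659° = 128.600523
roll angle φ = 29.774° = 0.51965433 rad
x = r_b·(cos φ + φ·sin φ) = 128.600523·(0.86799088 + 0.51965433·0.49658013) = 144.809448
y = r_b·(sin φ − φ·cos φ) = 128.600523·(0.49658013 − 0.51965433·0.86799088) = 5.854527

x=144.809448 y=5.854527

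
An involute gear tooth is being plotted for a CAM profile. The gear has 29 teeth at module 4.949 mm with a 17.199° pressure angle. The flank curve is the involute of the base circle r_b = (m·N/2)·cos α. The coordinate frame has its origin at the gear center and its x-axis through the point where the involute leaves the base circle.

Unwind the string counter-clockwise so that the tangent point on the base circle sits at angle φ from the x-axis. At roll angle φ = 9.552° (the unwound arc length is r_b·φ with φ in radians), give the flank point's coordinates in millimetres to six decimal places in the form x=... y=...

pitch radius r_p = m·N/2 = 4.949·29/2 = 71.760500
base radius r_b = r_p·cos α = 71.760500·cos 17.199° = 68.551623
roll angle φ = 9.552° = 0.16671385 rad
x = r_b·(cos φ + φ·sin φ) = 68.551623·(0.98613540 + 0.16671385·0.16594266) = 69.497659
y = r_b·(sin φ − φ·cos φ) = 68.551623·(0.16594266 − 0.16671385·0.98613540) = 0.105585

x=69.497659 y=0.105585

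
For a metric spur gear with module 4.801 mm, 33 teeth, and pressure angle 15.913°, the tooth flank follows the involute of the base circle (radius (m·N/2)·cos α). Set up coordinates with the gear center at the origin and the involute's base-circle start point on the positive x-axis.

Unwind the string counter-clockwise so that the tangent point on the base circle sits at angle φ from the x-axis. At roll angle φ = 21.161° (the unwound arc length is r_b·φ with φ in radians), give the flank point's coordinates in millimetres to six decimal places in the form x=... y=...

x=81.200701 y=1.261914

pitch radius r_p = m·N/2 = 4.801·33/2 = 79.216500
base radius r_b = r_p·cos α = 79.216500·cos 15.913° = 76.180854
roll angle φ = 21.161° = 0.36932912 rad
x = r_b·(cos φ + φ·sin φ) = 76.180854·(0.93256974 + 0.36932912·0.36098987) = 81.200701
y = r_b·(sin φ − φ·cos φ) = 76.180854·(0.36098987 − 0.36932912·0.93256974) = 1.261914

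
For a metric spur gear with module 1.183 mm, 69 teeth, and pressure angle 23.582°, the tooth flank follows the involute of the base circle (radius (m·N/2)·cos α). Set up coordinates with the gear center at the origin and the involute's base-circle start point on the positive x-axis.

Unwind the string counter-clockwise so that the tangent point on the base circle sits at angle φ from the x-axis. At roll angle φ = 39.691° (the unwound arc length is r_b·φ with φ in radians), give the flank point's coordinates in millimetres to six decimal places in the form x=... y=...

x=45.331815 y=3.949405

pitch radius r_p = m·N/2 = 1.183·69/2 = 40.813500
base radius r_b = r_p·cos α = 40.813500·cos 23.582° = 37.405102
roll angle φ = 39.691° = 0.69273863 rad
x = r_b·(cos φ + φ·sin φ) = 37.405102·(0.76949988 + 0.69273863·0.63864695) = 45.331815
y = r_b·(sin φ − φ·cos φ) = 37.405102·(0.63864695 − 0.69273863·0.76949988) = 3.949405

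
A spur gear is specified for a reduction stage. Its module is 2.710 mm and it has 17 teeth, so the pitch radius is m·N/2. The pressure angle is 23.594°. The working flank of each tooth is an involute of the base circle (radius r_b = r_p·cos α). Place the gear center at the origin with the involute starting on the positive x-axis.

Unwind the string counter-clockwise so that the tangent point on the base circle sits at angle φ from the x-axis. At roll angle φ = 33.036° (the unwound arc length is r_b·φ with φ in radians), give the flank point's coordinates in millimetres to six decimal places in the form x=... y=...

pitch radius r_p = m·N/2 = 2.710·17/2 = 23.035000
base radius r_b = r_p·cos α = 23.035000·cos 23.594° = 21.109381
roll angle φ = 33.036° = 0.57658697 rad
x = r_b·(cos φ + φ·sin φ) = 21.109381·(0.83832820 + 0.57658697·0.54516588) = 24.332018
y = r_b·(sin φ − φ·cos φ) = 21.109381·(0.54516588 − 0.57658697·0.83832820) = 1.304491

x=24.332018 y=1.304491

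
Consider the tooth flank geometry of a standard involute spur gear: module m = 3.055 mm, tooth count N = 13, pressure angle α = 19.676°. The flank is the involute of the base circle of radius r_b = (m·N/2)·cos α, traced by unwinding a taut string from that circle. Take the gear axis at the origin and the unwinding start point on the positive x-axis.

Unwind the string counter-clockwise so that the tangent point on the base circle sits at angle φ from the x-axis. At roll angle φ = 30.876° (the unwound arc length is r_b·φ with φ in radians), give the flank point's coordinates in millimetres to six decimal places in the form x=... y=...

x=21.219063 y=0.947340

pitch radius r_p = m·N/2 = 3.055·13/2 = 19.857500
base radius r_b = r_p·cos α = 19.857500·cos 19.676° = 18.698054
roll angle φ = 30.876° = 0.53888786 rad
x = r_b·(cos φ + φ·sin φ) = 18.698054·(0.85827994 + 0.53888786·0.51318178) = 21.219063
y = r_b·(sin φ − φ·cos φ) = 18.698054·(0.51318178 − 0.53888786·0.85827994) = 0.947340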